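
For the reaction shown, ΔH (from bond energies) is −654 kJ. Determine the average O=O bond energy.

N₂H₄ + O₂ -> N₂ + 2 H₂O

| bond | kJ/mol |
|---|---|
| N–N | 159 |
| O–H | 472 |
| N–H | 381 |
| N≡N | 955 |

Let D be the O=O bond energy.
Σ(broken) = 4×381 + 1×159 + 1×D = 1683 + D
Σ(formed) = 1×955 + 4×472 = 2843
ΔH = Σ(broken) − Σ(formed) = (1683 + D) − (2843) = −1160 + D
Setting this equal to −654 kJ gives D = 506 kJ/mol.

D(O=O) ≈ 506 kJ/mol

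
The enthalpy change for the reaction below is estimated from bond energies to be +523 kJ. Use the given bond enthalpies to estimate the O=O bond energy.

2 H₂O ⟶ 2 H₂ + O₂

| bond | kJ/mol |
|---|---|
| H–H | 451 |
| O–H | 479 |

D(O=O) ≈ 491 kJ/mol

Let D be the O=O bond energy.
Σ(broken) = 4×479 = 1916
Σ(formed) = 2×451 + 1×D = 902 + D
ΔH = Σ(broken) − Σ(formed) = (1916) − (902 + D) = +1014 − D
Setting this equal to +523 kJ gives D = 491 kJ/mol.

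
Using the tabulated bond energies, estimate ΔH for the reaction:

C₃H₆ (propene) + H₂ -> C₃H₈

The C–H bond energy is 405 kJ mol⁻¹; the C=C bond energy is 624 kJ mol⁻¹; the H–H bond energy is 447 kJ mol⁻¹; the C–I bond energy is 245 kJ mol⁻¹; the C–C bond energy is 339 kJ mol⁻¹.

ΔH ≈ −78 kJ

Bonds broken (reactants):
  C–C: 1 × 339 = 339
  C–H: 6 × 405 = 2430
  C=C: 1 × 624 = 624
  H–H: 1 × 447 = 447
  Σ(broken) = 3840 kJ
Bonds formed (products):
  C–C: 2 × 339 = 678
  C–H: 8 × 405 = 3240
  Σ(formed) = 3918 kJ
ΔH = Σ(broken) − Σ(formed) = 3840 − 3918 = −78 kJ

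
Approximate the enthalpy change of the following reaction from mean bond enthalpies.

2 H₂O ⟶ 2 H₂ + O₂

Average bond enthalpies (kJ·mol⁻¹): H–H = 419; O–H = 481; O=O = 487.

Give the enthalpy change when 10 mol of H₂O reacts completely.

ΔH = +2995 kJ

Bonds broken (reactants):
  O–H: 4 × 481 = 1924
  Σ(broken) = 1924 kJ
Bonds formed (products):
  H–H: 2 × 419 = 838
  O=O: 1 × 487 = 487
  Σ(formed) = 1325 kJ
ΔH = Σ(broken) − Σ(formed) = 1924 − 1325 = +599 kJ
For 5× the reaction as written: 5 × (+599) = +2995 kJ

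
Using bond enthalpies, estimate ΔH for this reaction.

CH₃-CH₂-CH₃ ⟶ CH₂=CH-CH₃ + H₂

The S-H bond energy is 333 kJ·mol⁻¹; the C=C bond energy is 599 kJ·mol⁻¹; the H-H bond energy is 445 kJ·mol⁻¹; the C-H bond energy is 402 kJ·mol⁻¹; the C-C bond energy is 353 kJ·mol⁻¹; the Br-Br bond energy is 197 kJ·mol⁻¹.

Bonds broken (reactants):
  C-C: 2 × 353 = 706
  C-H: 8 × 402 = 3216
  Σ(broken) = 3922 kJ
Bonds formed (products):
  C-C: 1 × 353 = 353
  C-H: 6 × 402 = 2412
  C=C: 1 × 599 = 599
  H-H: 1 × 445 = 445
  Σ(formed) = 3809 kJ
ΔH = Σ(broken) − Σ(formed) = 3922 − 3809 = +113 kJ

ΔH ≈ +113 kJ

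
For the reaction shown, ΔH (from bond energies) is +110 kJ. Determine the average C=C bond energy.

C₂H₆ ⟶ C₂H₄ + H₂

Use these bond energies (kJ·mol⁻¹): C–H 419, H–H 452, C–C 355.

D(C=C) ≈ 631 kJ/mol

Let D be the C=C bond energy.
Σ(broken) = 1×355 + 6×419 = 2869
Σ(formed) = 4×419 + 1×D + 1×452 = 2128 + D
ΔH = Σ(broken) − Σ(formed) = (2869) − (2128 + D) = +741 − D
Setting this equal to +110 kJ gives D = 631 kJ/mol.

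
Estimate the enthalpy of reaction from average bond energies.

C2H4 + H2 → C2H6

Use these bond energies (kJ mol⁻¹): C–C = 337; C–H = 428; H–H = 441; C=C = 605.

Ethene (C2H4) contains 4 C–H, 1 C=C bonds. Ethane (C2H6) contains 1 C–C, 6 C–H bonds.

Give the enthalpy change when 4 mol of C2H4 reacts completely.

Bonds broken (reactants):
  C–H: 4 × 428 = 1712
  C=C: 1 × 605 = 605
  H–H: 1 × 441 = 441
  Σ(broken) = 2758 kJ
Bonds formed (products):
  C–C: 1 × 337 = 337
  C–H: 6 × 428 = 2568
  Σ(formed) = 2905 kJ
ΔH = Σ(broken) − Σ(formed) = 2758 − 2905 = −147 kJ
For 4× the reaction as written: 4 × (−147) = −588 kJ

ΔH = −588 kJ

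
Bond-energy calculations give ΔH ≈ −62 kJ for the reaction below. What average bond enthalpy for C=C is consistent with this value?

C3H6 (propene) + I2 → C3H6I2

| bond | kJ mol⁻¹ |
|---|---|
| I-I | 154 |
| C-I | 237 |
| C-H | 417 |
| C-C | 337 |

Let D be the C=C bond energy.
Σ(broken) = 1×337 + 6×417 + 1×D + 1×154 = 2993 + D
Σ(formed) = 2×337 + 6×417 + 2×237 = 3650
ΔH = Σ(broken) − Σ(formed) = (2993 + D) − (3650) = −657 + D
Setting this equal to −62 kJ gives D = 595 kJ/mol.

D(C=C) ≈ 595 kJ/mol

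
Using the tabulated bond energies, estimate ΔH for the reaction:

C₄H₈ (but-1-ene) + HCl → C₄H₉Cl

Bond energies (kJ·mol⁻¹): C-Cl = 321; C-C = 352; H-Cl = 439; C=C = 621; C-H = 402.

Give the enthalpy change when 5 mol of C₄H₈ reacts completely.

Bonds broken (reactants):
  C-C: 2 × 352 = 704
  C-H: 8 × 402 = 3216
  C=C: 1 × 621 = 621
  H-Cl: 1 × 439 = 439
  Σ(broken) = 4980 kJ
Bonds formed (products):
  C-C: 3 × 352 = 1056
  C-Cl: 1 × 321 = 321
  C-H: 9 × 402 = 3618
  Σ(formed) = 4995 kJ
ΔH = Σ(broken) − Σ(formed) = 4980 − 4995 = −15 kJ
For 5× the reaction as written: 5 × (−15) = −75 kJ

ΔH = −75 kJ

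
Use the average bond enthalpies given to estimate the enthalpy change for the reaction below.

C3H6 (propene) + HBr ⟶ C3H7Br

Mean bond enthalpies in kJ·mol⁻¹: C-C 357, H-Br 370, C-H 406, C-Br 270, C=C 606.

Bonds broken (reactants):
  C-C: 1 × 357 = 357
  C-H: 6 × 406 = 2436
  C=C: 1 × 606 = 606
  H-Br: 1 × 370 = 370
  Σ(broken) = 3769 kJ
Bonds formed (products):
  C-Br: 1 × 270 = 270
  C-C: 2 × 357 = 714
  C-H: 7 × 406 = 2842
  Σ(formed) = 3826 kJ
ΔH = Σ(broken) − Σ(formed) = 3769 − 3826 = −57 kJ

ΔH ≈ −57 kJ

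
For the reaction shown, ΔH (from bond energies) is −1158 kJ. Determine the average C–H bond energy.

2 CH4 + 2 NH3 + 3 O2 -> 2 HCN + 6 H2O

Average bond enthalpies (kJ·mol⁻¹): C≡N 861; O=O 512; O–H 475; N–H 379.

D(C–H) ≈ 409 kJ/mol

Let D be the C–H bond energy.
Σ(broken) = 8×D + 6×379 + 3×512 = 3810 + 8D
Σ(formed) = 2×861 + 2×D + 12×475 = 7422 + 2D
ΔH = Σ(broken) − Σ(formed) = (3810 + 8D) − (7422 + 2D) = −3612 + 6D
Setting this equal to −1158 kJ gives 6D = 2454, so D = 409 kJ/mol.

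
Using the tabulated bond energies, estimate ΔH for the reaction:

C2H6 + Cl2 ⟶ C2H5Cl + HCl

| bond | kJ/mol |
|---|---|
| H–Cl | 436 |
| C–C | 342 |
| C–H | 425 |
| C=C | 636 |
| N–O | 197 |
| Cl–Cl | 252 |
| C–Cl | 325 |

Bonds broken (reactants):
  C–C: 1 × 342 = 342
  C–H: 6 × 425 = 2550
  Cl–Cl: 1 × 252 = 252
  Σ(broken) = 3144 kJ
Bonds formed (products):
  C–C: 1 × 342 = 342
  C–Cl: 1 × 325 = 325
  C–H: 5 × 425 = 2125
  H–Cl: 1 × 436 = 436
  Σ(formed) = 3228 kJ
ΔH = Σ(broken) − Σ(formed) = 3144 − 3228 = −84 kJ

ΔH ≈ −84 kJ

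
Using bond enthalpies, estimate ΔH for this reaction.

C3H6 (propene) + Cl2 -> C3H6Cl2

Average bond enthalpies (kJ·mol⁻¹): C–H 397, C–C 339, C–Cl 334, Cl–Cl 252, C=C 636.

Bonds broken (reactants):
  C–C: 1 × 339 = 339
  C–H: 6 × 397 = 2382
  C=C: 1 × 636 = 636
  Cl–Cl: 1 × 252 = 252
  Σ(broken) = 3609 kJ
Bonds formed (products):
  C–C: 2 × 339 = 678
  C–Cl: 2 × 334 = 668
  C–H: 6 × 397 = 2382
  Σ(formed) = 3728 kJ
ΔH = Σ(broken) − Σ(formed) = 3609 − 3728 = −119 kJ

ΔH ≈ −119 kJ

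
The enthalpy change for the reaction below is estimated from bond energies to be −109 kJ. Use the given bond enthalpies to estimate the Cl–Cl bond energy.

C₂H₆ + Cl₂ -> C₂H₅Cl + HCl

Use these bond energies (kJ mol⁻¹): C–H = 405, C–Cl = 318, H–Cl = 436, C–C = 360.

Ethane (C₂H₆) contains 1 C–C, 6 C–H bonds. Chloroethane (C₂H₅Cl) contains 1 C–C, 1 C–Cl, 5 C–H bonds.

D(Cl–Cl) ≈ 240 kJ/mol

Let D be the Cl–Cl bond energy.
Σ(broken) = 1×360 + 6×405 + 1×D = 2790 + D
Σ(formed) = 1×360 + 1×318 + 5×405 + 1×436 = 3139
ΔH = Σ(broken) − Σ(formed) = (2790 + D) − (3139) = −349 + D
Setting this equal to −109 kJ gives D = 240 kJ/mol.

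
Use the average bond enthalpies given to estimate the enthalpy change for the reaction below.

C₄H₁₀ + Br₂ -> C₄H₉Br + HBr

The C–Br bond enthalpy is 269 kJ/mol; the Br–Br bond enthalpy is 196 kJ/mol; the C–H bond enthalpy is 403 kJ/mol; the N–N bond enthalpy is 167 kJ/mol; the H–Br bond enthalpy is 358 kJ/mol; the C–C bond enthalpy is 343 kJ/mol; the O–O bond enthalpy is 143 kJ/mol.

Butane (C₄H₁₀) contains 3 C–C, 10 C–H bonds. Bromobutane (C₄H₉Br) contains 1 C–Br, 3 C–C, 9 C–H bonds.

Bonds broken (reactants):
  Br–Br: 1 × 196 = 196
  C–C: 3 × 343 = 1029
  C–H: 10 × 403 = 4030
  Σ(broken) = 5255 kJ
Bonds formed (products):
  C–Br: 1 × 269 = 269
  C–C: 3 × 343 = 1029
  C–H: 9 × 403 = 3627
  H–Br: 1 × 358 = 358
  Σ(formed) = 5283 kJ
ΔH = Σ(broken) − Σ(formed) = 5255 − 5283 = −28 kJ

ΔH ≈ −28 kJ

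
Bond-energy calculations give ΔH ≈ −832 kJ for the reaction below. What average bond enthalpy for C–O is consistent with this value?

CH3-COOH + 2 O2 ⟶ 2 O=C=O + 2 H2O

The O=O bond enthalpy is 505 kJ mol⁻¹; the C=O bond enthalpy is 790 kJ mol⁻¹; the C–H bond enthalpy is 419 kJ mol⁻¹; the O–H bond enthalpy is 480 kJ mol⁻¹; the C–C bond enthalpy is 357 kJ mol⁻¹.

D(C–O) ≈ 354 kJ/mol

Let D be the C–O bond energy.
Σ(broken) = 1×357 + 3×419 + 1×D + 1×790 + 1×480 + 2×505 = 3894 + D
Σ(formed) = 4×790 + 4×480 = 5080
ΔH = Σ(broken) − Σ(formed) = (3894 + D) − (5080) = −1186 + D
Setting this equal to −832 kJ gives D = 354 kJ/mol.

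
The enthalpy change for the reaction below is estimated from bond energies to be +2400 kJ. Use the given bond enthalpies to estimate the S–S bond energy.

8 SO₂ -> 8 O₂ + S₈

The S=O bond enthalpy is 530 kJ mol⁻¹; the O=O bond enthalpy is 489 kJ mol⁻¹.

D(S–S) ≈ 271 kJ/mol

Let D be the S–S bond energy.
Σ(broken) = 16×530 = 8480
Σ(formed) = 8×489 + 8×D = 3912 + 8D
ΔH = Σ(broken) − Σ(formed) = (8480) − (3912 + 8D) = +4568 − 8D
Setting this equal to +2400 kJ gives 8D = 2168, so D = 271 kJ/mol.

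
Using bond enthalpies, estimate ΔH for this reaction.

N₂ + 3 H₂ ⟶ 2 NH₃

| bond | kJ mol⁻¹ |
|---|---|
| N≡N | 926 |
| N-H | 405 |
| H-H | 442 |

ΔH ≈ −178 kJ

Bonds broken (reactants):
  H-H: 3 × 442 = 1326
  N≡N: 1 × 926 = 926
  Σ(broken) = 2252 kJ
Bonds formed (products):
  N-H: 6 × 405 = 2430
  Σ(formed) = 2430 kJ
ΔH = Σ(broken) − Σ(formed) = 2252 − 2430 = −178 kJ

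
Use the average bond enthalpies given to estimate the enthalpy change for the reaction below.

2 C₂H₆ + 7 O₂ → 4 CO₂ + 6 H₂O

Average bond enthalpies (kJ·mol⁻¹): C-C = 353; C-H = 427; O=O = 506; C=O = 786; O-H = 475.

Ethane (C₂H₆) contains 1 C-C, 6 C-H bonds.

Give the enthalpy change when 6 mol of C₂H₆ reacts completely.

Bonds broken (reactants):
  C-C: 2 × 353 = 706
  C-H: 12 × 427 = 5124
  O=O: 7 × 506 = 3542
  Σ(broken) = 9372 kJ
Bonds formed (products):
  C=O: 8 × 786 = 6288
  O-H: 12 × 475 = 5700
  Σ(formed) = 11988 kJ
ΔH = Σ(broken) − Σ(formed) = 9372 − 11988 = −2616 kJ
For 3× the reaction as written: 3 × (−2616) = −7848 kJ

ΔH = −7848 kJ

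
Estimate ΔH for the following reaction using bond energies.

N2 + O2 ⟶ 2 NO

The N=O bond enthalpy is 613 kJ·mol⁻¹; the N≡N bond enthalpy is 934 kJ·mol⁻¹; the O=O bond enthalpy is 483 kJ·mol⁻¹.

Bonds broken (reactants):
  N≡N: 1 × 934 = 934
  O=O: 1 × 483 = 483
  Σ(broken) = 1417 kJ
Bonds formed (products):
  N=O: 2 × 613 = 1226
  Σ(formed) = 1226 kJ
ΔH = Σ(broken) − Σ(formed) = 1417 − 1226 = +191 kJ

ΔH ≈ +191 kJ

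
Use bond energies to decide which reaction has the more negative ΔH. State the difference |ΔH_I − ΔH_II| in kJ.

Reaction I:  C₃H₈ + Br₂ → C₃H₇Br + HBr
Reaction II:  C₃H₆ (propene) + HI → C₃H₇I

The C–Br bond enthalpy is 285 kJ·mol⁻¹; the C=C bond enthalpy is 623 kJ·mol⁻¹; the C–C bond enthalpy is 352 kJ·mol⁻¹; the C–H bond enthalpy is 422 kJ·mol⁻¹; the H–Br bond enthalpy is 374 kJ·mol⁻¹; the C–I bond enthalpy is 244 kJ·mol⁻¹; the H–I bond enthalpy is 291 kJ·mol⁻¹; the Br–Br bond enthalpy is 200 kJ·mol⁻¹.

Reaction II, by 67 kJ

Reaction I:
  Bonds broken (reactants):
    Br–Br: 1 × 200 = 200
    C–C: 2 × 352 = 704
    C–H: 8 × 422 = 3376
    Σ(broken) = 4280 kJ
  Bonds formed (products):
    C–Br: 1 × 285 = 285
    C–C: 2 × 352 = 704
    C–H: 7 × 422 = 2954
    H–Br: 1 × 374 = 374
    Σ(formed) = 4317 kJ
  ΔH_I = 4280 − 4317 = −37 kJ
Reaction II:
  Bonds broken (reactants):
    C–C: 1 × 352 = 352
    C–H: 6 × 422 = 2532
    C=C: 1 × 623 = 623
    H–I: 1 × 291 = 291
    Σ(broken) = 3798 kJ
  Bonds formed (products):
    C–C: 2 × 352 = 704
    C–H: 7 × 422 = 2954
    C–I: 1 × 244 = 244
    Σ(formed) = 3902 kJ
  ΔH_II = 3798 − 3902 = −104 kJ
ΔH_I − ΔH_II = +67 kJ, so reaction II has the more negative ΔH; |ΔH_I − ΔH_II| = 67 kJ.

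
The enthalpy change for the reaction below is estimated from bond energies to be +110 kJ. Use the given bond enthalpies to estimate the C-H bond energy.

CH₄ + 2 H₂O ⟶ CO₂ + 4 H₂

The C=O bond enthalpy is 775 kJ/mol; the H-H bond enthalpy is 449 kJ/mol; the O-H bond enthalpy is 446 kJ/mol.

Let D be the C-H bond energy.
Σ(broken) = 4×D + 4×446 = 1784 + 4D
Σ(formed) = 2×775 + 4×449 = 3346
ΔH = Σ(broken) − Σ(formed) = (1784 + 4D) − (3346) = −1562 + 4D
Setting this equal to +110 kJ gives 4D = 1672, so D = 418 kJ/mol.

D(C-H) ≈ 418 kJ/mol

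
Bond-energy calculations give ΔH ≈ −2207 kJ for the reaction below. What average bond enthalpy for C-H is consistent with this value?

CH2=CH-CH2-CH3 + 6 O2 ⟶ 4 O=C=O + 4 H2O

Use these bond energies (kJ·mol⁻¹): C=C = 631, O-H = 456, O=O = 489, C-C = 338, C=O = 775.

D(C-H) ≈ 425 kJ/mol

Let D be the C-H bond energy.
Σ(broken) = 2×338 + 8×D + 1×631 + 6×489 = 4241 + 8D
Σ(formed) = 8×775 + 8×456 = 9848
ΔH = Σ(broken) − Σ(formed) = (4241 + 8D) − (9848) = −5607 + 8D
Setting this equal to −2207 kJ gives 8D = 3400, so D = 425 kJ/mol.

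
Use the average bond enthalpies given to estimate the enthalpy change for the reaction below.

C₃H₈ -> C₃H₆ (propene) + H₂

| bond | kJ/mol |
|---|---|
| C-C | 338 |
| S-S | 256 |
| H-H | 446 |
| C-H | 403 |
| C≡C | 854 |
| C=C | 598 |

Bonds broken (reactants):
  C-C: 2 × 338 = 676
  C-H: 8 × 403 = 3224
  Σ(broken) = 3900 kJ
Bonds formed (products):
  C-C: 1 × 338 = 338
  C-H: 6 × 403 = 2418
  C=C: 1 × 598 = 598
  H-H: 1 × 446 = 446
  Σ(formed) = 3800 kJ
ΔH = Σ(broken) − Σ(formed) = 3900 − 3800 = +100 kJ

ΔH ≈ +100 kJ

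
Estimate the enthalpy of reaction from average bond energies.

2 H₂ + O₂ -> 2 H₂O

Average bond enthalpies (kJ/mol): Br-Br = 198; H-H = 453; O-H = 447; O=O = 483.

ΔH ≈ −399 kJ

Bonds broken (reactants):
  H-H: 2 × 453 = 906
  O=O: 1 × 483 = 483
  Σ(broken) = 1389 kJ
Bonds formed (products):
  O-H: 4 × 447 = 1788
  Σ(formed) = 1788 kJ
ΔH = Σ(broken) − Σ(formed) = 1389 − 1788 = −399 kJ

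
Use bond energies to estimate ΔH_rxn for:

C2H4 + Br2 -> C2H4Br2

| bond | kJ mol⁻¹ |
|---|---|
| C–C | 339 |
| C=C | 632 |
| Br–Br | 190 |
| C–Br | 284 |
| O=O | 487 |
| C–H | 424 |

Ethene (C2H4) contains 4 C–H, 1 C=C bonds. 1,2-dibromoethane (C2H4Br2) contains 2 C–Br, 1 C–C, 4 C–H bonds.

Bonds broken (reactants):
  Br–Br: 1 × 190 = 190
  C–H: 4 × 424 = 1696
  C=C: 1 × 632 = 632
  Σ(broken) = 2518 kJ
Bonds formed (products):
  C–Br: 2 × 284 = 568
  C–C: 1 × 339 = 339
  C–H: 4 × 424 = 1696
  Σ(formed) = 2603 kJ
ΔH = Σ(broken) − Σ(formed) = 2518 − 2603 = −85 kJ

ΔH ≈ −85 kJ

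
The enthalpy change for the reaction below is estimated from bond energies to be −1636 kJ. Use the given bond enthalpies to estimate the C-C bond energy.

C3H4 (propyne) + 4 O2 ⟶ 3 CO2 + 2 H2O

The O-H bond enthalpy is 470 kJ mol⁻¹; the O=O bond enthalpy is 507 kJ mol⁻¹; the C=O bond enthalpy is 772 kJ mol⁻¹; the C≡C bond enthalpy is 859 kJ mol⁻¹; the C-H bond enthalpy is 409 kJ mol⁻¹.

D(C-C) ≈ 353 kJ/mol

Let D be the C-C bond energy.
Σ(broken) = 1×859 + 1×D + 4×409 + 4×507 = 4523 + D
Σ(formed) = 6×772 + 4×470 = 6512
ΔH = Σ(broken) − Σ(formed) = (4523 + D) − (6512) = −1989 + D
Setting this equal to −1636 kJ gives D = 353 kJ/mol.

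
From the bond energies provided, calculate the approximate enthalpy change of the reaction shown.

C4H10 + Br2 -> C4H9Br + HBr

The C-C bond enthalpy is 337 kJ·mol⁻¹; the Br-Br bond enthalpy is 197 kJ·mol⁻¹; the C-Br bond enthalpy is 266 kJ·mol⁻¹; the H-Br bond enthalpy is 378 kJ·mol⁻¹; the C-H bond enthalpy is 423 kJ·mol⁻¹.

Bonds broken (reactants):
  Br-Br: 1 × 197 = 197
  C-C: 3 × 337 = 1011
  C-H: 10 × 423 = 4230
  Σ(broken) = 5438 kJ
Bonds formed (products):
  C-Br: 1 × 266 = 266
  C-C: 3 × 337 = 1011
  C-H: 9 × 423 = 3807
  H-Br: 1 × 378 = 378
  Σ(formed) = 5462 kJ
ΔH = Σ(broken) − Σ(formed) = 5438 − 5462 = −24 kJ

ΔH ≈ −24 kJ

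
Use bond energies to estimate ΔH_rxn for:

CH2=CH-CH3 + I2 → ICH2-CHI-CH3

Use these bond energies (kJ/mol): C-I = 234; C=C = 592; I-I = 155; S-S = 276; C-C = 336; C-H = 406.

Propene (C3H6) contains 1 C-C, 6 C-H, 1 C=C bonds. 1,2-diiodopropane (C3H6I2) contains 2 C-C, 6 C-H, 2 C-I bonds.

ΔH ≈ −57 kJ

Bonds broken (reactants):
  C-C: 1 × 336 = 336
  C-H: 6 × 406 = 2436
  C=C: 1 × 592 = 592
  I-I: 1 × 155 = 155
  Σ(broken) = 3519 kJ
Bonds formed (products):
  C-C: 2 × 336 = 672
  C-H: 6 × 406 = 2436
  C-I: 2 × 234 = 468
  Σ(formed) = 3576 kJ
ΔH = Σ(broken) − Σ(formed) = 3519 − 3576 = −57 kJ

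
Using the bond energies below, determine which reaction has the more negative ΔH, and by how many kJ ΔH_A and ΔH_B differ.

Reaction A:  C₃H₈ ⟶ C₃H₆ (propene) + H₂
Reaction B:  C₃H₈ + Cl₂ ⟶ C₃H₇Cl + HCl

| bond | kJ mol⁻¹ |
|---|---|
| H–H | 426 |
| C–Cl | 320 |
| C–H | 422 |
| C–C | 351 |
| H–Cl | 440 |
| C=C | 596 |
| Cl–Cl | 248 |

Reaction A:
  Bonds broken (reactants):
    C–C: 2 × 351 = 702
    C–H: 8 × 422 = 3376
    Σ(broken) = 4078 kJ
  Bonds formed (products):
    C–C: 1 × 351 = 351
    C–H: 6 × 422 = 2532
    C=C: 1 × 596 = 596
    H–H: 1 × 426 = 426
    Σ(formed) = 3905 kJ
  ΔH_A = 4078 − 3905 = +173 kJ
Reaction B:
  Bonds broken (reactants):
    C–C: 2 × 351 = 702
    C–H: 8 × 422 = 3376
    Cl–Cl: 1 × 248 = 248
    Σ(broken) = 4326 kJ
  Bonds formed (products):
    C–C: 2 × 351 = 702
    C–Cl: 1 × 320 = 320
    C–H: 7 × 422 = 2954
    H–Cl: 1 × 440 = 440
    Σ(formed) = 4416 kJ
  ΔH_B = 4326 − 4416 = −90 kJ
ΔH_A − ΔH_B = +263 kJ, so reaction B has the more negative ΔH; |ΔH_A − ΔH_B| = 263 kJ.

Reaction B, by 263 kJ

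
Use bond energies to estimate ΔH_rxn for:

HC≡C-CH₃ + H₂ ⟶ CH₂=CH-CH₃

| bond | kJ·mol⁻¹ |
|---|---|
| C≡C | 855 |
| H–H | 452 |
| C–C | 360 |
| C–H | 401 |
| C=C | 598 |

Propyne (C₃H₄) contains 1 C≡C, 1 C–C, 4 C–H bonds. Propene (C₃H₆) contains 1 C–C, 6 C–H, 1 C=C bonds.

ΔH ≈ −93 kJ

Bonds broken (reactants):
  C≡C: 1 × 855 = 855
  C–C: 1 × 360 = 360
  C–H: 4 × 401 = 1604
  H–H: 1 × 452 = 452
  Σ(broken) = 3271 kJ
Bonds formed (products):
  C–C: 1 × 360 = 360
  C–H: 6 × 401 = 2406
  C=C: 1 × 598 = 598
  Σ(formed) = 3364 kJ
ΔH = Σ(broken) − Σ(formed) = 3271 − 3364 = −93 kJ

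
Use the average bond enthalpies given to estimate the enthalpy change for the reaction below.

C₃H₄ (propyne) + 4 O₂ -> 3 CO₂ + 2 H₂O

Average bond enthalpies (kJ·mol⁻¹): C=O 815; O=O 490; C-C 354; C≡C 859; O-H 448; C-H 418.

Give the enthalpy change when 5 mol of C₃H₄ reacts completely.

ΔH = −9185 kJ

Bonds broken (reactants):
  C≡C: 1 × 859 = 859
  C-C: 1 × 354 = 354
  C-H: 4 × 418 = 1672
  O=O: 4 × 490 = 1960
  Σ(broken) = 4845 kJ
Bonds formed (products):
  C=O: 6 × 815 = 4890
  O-H: 4 × 448 = 1792
  Σ(formed) = 6682 kJ
ΔH = Σ(broken) − Σ(formed) = 4845 − 6682 = −1837 kJ
For 5× the reaction as written: 5 × (−1837) = −9185 kJ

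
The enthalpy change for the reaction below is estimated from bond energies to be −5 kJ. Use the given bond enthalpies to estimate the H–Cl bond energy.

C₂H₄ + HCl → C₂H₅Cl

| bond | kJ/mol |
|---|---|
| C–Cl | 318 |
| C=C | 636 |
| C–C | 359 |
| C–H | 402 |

Let D be the H–Cl bond energy.
Σ(broken) = 4×402 + 1×636 + 1×D = 2244 + D
Σ(formed) = 1×359 + 1×318 + 5×402 = 2687
ΔH = Σ(broken) − Σ(formed) = (2244 + D) − (2687) = −443 + D
Setting this equal to −5 kJ gives D = 438 kJ/mol.

D(H–Cl) ≈ 438 kJ/mol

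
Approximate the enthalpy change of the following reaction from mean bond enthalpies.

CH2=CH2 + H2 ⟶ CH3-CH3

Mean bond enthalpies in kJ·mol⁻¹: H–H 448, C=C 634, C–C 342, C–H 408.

Bonds broken (reactants):
  C–H: 4 × 408 = 1632
  C=C: 1 × 634 = 634
  H–H: 1 × 448 = 448
  Σ(broken) = 2714 kJ
Bonds formed (products):
  C–C: 1 × 342 = 342
  C–H: 6 × 408 = 2448
  Σ(formed) = 2790 kJ
ΔH = Σ(broken) − Σ(formed) = 2714 − 2790 = −76 kJ

ΔH ≈ −76 kJ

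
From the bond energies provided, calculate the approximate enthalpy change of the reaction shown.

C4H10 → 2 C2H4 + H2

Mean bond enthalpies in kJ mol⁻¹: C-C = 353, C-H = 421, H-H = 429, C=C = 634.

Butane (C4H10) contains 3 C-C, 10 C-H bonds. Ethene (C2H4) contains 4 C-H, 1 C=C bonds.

Bonds broken (reactants):
  C-C: 3 × 353 = 1059
  C-H: 10 × 421 = 4210
  Σ(broken) = 5269 kJ
Bonds formed (products):
  C-H: 8 × 421 = 3368
  C=C: 2 × 634 = 1268
  H-H: 1 × 429 = 429
  Σ(formed) = 5065 kJ
ΔH = Σ(broken) − Σ(formed) = 5269 − 5065 = +204 kJ

ΔH ≈ +204 kJ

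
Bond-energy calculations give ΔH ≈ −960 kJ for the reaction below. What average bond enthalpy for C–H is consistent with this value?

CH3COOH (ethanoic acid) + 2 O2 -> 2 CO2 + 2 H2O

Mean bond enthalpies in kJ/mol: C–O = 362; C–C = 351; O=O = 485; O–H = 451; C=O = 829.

Let D be the C–H bond energy.
Σ(broken) = 1×351 + 3×D + 1×362 + 1×829 + 1×451 + 2×485 = 2963 + 3D
Σ(formed) = 4×829 + 4×451 = 5120
ΔH = Σ(broken) − Σ(formed) = (2963 + 3D) − (5120) = −2157 + 3D
Setting this equal to −960 kJ gives 3D = 1197, so D = 399 kJ/mol.

D(C–H) ≈ 399 kJ/mol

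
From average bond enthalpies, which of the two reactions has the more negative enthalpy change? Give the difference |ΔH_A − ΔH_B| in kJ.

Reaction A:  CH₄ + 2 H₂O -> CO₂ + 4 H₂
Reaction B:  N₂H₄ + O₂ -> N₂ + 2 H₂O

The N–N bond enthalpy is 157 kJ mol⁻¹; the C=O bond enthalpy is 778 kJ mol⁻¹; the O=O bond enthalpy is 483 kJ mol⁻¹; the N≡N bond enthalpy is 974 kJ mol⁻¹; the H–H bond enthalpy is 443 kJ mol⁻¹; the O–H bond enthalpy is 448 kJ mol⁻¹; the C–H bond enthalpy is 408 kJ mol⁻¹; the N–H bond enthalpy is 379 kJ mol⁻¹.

Reaction A:
  Bonds broken (reactants):
    C–H: 4 × 408 = 1632
    O–H: 4 × 448 = 1792
    Σ(broken) = 3424 kJ
  Bonds formed (products):
    C=O: 2 × 778 = 1556
    H–H: 4 × 443 = 1772
    Σ(formed) = 3328 kJ
  ΔH_A = 3424 − 3328 = +96 kJ
Reaction B:
  Bonds broken (reactants):
    N–H: 4 × 379 = 1516
    N–N: 1 × 157 = 157
    O=O: 1 × 483 = 483
    Σ(broken) = 2156 kJ
  Bonds formed (products):
    N≡N: 1 × 974 = 974
    O–H: 4 × 448 = 1792
    Σ(formed) = 2766 kJ
  ΔH_B = 2156 − 2766 = −610 kJ
ΔH_A − ΔH_B = +706 kJ, so reaction B has the more negative ΔH; |ΔH_A − ΔH_B| = 706 kJ.

Reaction B, by 706 kJ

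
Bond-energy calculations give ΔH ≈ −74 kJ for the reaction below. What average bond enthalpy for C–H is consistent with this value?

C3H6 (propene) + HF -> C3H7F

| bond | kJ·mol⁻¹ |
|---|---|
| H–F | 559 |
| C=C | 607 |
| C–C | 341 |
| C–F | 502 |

Let D be the C–H bond energy.
Σ(broken) = 1×341 + 6×D + 1×607 + 1×559 = 1507 + 6D
Σ(formed) = 2×341 + 1×502 + 7×D = 1184 + 7D
ΔH = Σ(broken) − Σ(formed) = (1507 + 6D) − (1184 + 7D) = +323 − D
Setting this equal to −74 kJ gives D = 397 kJ/mol.

D(C–H) ≈ 397 kJ/mol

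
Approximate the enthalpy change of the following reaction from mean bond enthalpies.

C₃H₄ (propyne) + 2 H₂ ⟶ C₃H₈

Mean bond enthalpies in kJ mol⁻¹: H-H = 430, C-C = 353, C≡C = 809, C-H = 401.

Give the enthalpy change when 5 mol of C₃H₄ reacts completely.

Bonds broken (reactants):
  C≡C: 1 × 809 = 809
  C-C: 1 × 353 = 353
  C-H: 4 × 401 = 1604
  H-H: 2 × 430 = 860
  Σ(broken) = 3626 kJ
Bonds formed (products):
  C-C: 2 × 353 = 706
  C-H: 8 × 401 = 3208
  Σ(formed) = 3914 kJ
ΔH = Σ(broken) − Σ(formed) = 3626 − 3914 = −288 kJ
For 5× the reaction as written: 5 × (−288) = −1440 kJ

ΔH = −1440 kJ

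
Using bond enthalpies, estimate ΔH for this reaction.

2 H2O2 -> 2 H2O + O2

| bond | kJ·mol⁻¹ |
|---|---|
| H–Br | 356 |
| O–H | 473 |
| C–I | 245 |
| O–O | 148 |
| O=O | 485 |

ΔH ≈ −189 kJ

Bonds broken (reactants):
  O–H: 4 × 473 = 1892
  O–O: 2 × 148 = 296
  Σ(broken) = 2188 kJ
Bonds formed (products):
  O–H: 4 × 473 = 1892
  O=O: 1 × 485 = 485
  Σ(formed) = 2377 kJ
ΔH = Σ(broken) − Σ(formed) = 2188 − 2377 = −189 kJ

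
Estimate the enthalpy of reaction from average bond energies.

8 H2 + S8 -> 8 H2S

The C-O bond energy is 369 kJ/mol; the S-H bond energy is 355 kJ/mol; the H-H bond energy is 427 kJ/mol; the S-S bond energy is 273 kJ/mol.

Bonds broken (reactants):
  H-H: 8 × 427 = 3416
  S-S: 8 × 273 = 2184
  Σ(broken) = 5600 kJ
Bonds formed (products):
  S-H: 16 × 355 = 5680
  Σ(formed) = 5680 kJ
ΔH = Σ(broken) − Σ(formed) = 5600 − 5680 = −80 kJ

ΔH ≈ −80 kJ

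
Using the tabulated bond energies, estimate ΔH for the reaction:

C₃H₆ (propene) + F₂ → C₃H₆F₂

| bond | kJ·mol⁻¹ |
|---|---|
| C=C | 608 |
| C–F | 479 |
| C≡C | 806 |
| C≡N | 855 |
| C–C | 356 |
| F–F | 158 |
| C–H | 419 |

Bonds broken (reactants):
  C–C: 1 × 356 = 356
  C–H: 6 × 419 = 2514
  C=C: 1 × 608 = 608
  F–F: 1 × 158 = 158
  Σ(broken) = 3636 kJ
Bonds formed (products):
  C–C: 2 × 356 = 712
  C–F: 2 × 479 = 958
  C–H: 6 × 419 = 2514
  Σ(formed) = 4184 kJ
ΔH = Σ(broken) − Σ(formed) = 3636 − 4184 = −548 kJ

ΔH ≈ −548 kJ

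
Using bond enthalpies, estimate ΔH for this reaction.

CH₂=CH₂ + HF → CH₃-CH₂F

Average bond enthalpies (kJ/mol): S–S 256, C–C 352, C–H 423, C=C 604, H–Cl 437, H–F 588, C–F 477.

Bonds broken (reactants):
  C–H: 4 × 423 = 1692
  C=C: 1 × 604 = 604
  H–F: 1 × 588 = 588
  Σ(broken) = 2884 kJ
Bonds formed (products):
  C–C: 1 × 352 = 352
  C–F: 1 × 477 = 477
  C–H: 5 × 423 = 2115
  Σ(formed) = 2944 kJ
ΔH = Σ(broken) − Σ(formed) = 2884 − 2944 = −60 kJ

ΔH ≈ −60 kJ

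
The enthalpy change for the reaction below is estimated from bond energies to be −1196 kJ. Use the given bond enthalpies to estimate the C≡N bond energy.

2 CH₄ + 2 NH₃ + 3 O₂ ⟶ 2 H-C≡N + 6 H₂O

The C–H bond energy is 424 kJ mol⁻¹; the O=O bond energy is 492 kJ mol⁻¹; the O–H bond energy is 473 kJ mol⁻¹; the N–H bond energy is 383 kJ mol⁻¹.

D(C≡N) ≈ 919 kJ/mol

Let D be the C≡N bond energy.
Σ(broken) = 8×424 + 6×383 + 3×492 = 7166
Σ(formed) = 2×D + 2×424 + 12×473 = 6524 + 2D
ΔH = Σ(broken) − Σ(formed) = (7166) − (6524 + 2D) = +642 − 2D
Setting this equal to −1196 kJ gives 2D = 1838, so D = 919 kJ/mol.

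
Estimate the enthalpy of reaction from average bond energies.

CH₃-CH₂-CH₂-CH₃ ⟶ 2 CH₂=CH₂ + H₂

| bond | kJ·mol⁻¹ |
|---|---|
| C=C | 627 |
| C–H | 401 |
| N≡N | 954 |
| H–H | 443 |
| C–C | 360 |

Bonds broken (reactants):
  C–C: 3 × 360 = 1080
  C–H: 10 × 401 = 4010
  Σ(broken) = 5090 kJ
Bonds formed (products):
  C–H: 8 × 401 = 3208
  C=C: 2 × 627 = 1254
  H–H: 1 × 443 = 443
  Σ(formed) = 4905 kJ
ΔH = Σ(broken) − Σ(formed) = 5090 − 4905 = +185 kJ

ΔH ≈ +185 kJ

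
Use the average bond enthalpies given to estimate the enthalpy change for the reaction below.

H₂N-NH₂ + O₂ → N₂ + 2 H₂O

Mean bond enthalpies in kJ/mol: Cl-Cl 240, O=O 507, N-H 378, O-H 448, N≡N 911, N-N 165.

Bonds broken (reactants):
  N-H: 4 × 378 = 1512
  N-N: 1 × 165 = 165
  O=O: 1 × 507 = 507
  Σ(broken) = 2184 kJ
Bonds formed (products):
  N≡N: 1 × 911 = 911
  O-H: 4 × 448 = 1792
  Σ(formed) = 2703 kJ
ΔH = Σ(broken) − Σ(formed) = 2184 − 2703 = −519 kJ

ΔH ≈ −519 kJ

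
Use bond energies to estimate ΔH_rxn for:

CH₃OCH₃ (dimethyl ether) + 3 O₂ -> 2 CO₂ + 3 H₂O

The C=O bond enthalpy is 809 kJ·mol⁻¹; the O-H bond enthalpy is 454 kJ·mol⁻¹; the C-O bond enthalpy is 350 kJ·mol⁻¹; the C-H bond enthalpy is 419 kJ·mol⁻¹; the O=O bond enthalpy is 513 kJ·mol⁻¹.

ΔH ≈ −1207 kJ

Bonds broken (reactants):
  C-H: 6 × 419 = 2514
  C-O: 2 × 350 = 700
  O=O: 3 × 513 = 1539
  Σ(broken) = 4753 kJ
Bonds formed (products):
  C=O: 4 × 809 = 3236
  O-H: 6 × 454 = 2724
  Σ(formed) = 5960 kJ
ΔH = Σ(broken) − Σ(formed) = 4753 − 5960 = −1207 kJ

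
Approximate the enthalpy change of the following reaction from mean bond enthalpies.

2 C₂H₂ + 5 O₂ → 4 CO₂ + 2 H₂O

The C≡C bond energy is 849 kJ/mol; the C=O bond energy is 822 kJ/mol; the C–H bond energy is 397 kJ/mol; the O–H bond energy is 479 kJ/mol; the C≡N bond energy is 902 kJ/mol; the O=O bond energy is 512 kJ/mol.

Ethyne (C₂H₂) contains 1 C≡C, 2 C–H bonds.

ΔH ≈ −2646 kJ

Bonds broken (reactants):
  C≡C: 2 × 849 = 1698
  C–H: 4 × 397 = 1588
  O=O: 5 × 512 = 2560
  Σ(broken) = 5846 kJ
Bonds formed (products):
  C=O: 8 × 822 = 6576
  O–H: 4 × 479 = 1916
  Σ(formed) = 8492 kJ
ΔH = Σ(broken) − Σ(formed) = 5846 − 8492 = −2646 kJ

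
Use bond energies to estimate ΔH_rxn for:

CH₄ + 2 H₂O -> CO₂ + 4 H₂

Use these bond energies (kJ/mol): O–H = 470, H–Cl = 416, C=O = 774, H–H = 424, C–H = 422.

Bonds broken (reactants):
  C–H: 4 × 422 = 1688
  O–H: 4 × 470 = 1880
  Σ(broken) = 3568 kJ
Bonds formed (products):
  C=O: 2 × 774 = 1548
  H–H: 4 × 424 = 1696
  Σ(formed) = 3244 kJ
ΔH = Σ(broken) − Σ(formed) = 3568 − 3244 = +324 kJ

ΔH ≈ +324 kJ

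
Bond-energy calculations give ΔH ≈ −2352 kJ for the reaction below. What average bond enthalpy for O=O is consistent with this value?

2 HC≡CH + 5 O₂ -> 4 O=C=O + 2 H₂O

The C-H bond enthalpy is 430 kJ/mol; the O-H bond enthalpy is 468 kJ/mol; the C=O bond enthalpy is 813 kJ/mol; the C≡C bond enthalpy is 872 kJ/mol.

Let D be the O=O bond energy.
Σ(broken) = 2×872 + 4×430 + 5×D = 3464 + 5D
Σ(formed) = 8×813 + 4×468 = 8376
ΔH = Σ(broken) − Σ(formed) = (3464 + 5D) − (8376) = −4912 + 5D
Setting this equal to −2352 kJ gives 5D = 2560, so D = 512 kJ/mol.

D(O=O) ≈ 512 kJ/mol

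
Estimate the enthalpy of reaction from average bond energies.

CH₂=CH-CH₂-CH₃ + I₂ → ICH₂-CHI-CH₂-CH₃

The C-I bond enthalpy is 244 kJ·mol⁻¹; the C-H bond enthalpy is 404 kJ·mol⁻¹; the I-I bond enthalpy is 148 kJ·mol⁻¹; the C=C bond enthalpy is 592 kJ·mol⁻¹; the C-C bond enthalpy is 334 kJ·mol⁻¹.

ΔH ≈ −82 kJ

Bonds broken (reactants):
  C-C: 2 × 334 = 668
  C-H: 8 × 404 = 3232
  C=C: 1 × 592 = 592
  I-I: 1 × 148 = 148
  Σ(broken) = 4640 kJ
Bonds formed (products):
  C-C: 3 × 334 = 1002
  C-H: 8 × 404 = 3232
  C-I: 2 × 244 = 488
  Σ(formed) = 4722 kJ
ΔH = Σ(broken) − Σ(formed) = 4640 − 4722 = −82 kJ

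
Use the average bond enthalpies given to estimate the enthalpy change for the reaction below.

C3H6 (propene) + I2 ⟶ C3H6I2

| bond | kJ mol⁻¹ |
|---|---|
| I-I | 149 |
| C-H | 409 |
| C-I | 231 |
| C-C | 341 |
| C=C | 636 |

Bonds broken (reactants):
  C-C: 1 × 341 = 341
  C-H: 6 × 409 = 2454
  C=C: 1 × 636 = 636
  I-I: 1 × 149 = 149
  Σ(broken) = 3580 kJ
Bonds formed (products):
  C-C: 2 × 341 = 682
  C-H: 6 × 409 = 2454
  C-I: 2 × 231 = 462
  Σ(formed) = 3598 kJ
ΔH = Σ(broken) − Σ(formed) = 3580 − 3598 = −18 kJ

ΔH ≈ −18 kJ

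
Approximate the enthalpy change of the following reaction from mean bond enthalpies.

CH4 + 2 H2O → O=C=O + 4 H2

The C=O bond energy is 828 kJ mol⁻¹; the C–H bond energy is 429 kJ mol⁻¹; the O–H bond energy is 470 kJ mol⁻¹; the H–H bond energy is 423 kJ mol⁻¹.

ΔH ≈ +248 kJ

Bonds broken (reactants):
  C–H: 4 × 429 = 1716
  O–H: 4 × 470 = 1880
  Σ(broken) = 3596 kJ
Bonds formed (products):
  C=O: 2 × 828 = 1656
  H–H: 4 × 423 = 1692
  Σ(formed) = 3348 kJ
ΔH = Σ(broken) − Σ(formed) = 3596 − 3348 = +248 kJ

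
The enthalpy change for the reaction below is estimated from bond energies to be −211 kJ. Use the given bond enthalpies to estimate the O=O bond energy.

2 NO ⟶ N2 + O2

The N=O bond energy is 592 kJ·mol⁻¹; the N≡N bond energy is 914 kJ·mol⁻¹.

D(O=O) ≈ 481 kJ/mol

Let D be the O=O bond energy.
Σ(broken) = 2×592 = 1184
Σ(formed) = 1×914 + 1×D = 914 + D
ΔH = Σ(broken) − Σ(formed) = (1184) − (914 + D) = +270 − D
Setting this equal to −211 kJ gives D = 481 kJ/mol.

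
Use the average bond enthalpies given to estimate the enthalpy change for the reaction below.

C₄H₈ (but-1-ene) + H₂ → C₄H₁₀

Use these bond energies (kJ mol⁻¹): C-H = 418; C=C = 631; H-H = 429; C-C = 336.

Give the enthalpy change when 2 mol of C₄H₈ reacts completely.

ΔH = −224 kJ

Bonds broken (reactants):
  C-C: 2 × 336 = 672
  C-H: 8 × 418 = 3344
  C=C: 1 × 631 = 631
  H-H: 1 × 429 = 429
  Σ(broken) = 5076 kJ
Bonds formed (products):
  C-C: 3 × 336 = 1008
  C-H: 10 × 418 = 4180
  Σ(formed) = 5188 kJ
ΔH = Σ(broken) − Σ(formed) = 5076 − 5188 = −112 kJ
For 2× the reaction as written: 2 × (−112) = −224 kJ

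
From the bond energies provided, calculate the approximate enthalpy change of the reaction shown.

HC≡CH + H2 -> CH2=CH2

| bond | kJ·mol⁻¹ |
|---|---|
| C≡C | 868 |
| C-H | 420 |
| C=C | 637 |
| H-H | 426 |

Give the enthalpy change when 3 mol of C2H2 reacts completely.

Bonds broken (reactants):
  C≡C: 1 × 868 = 868
  C-H: 2 × 420 = 840
  H-H: 1 × 426 = 426
  Σ(broken) = 2134 kJ
Bonds formed (products):
  C-H: 4 × 420 = 1680
  C=C: 1 × 637 = 637
  Σ(formed) = 2317 kJ
ΔH = Σ(broken) − Σ(formed) = 2134 − 2317 = −183 kJ
For 3× the reaction as written: 3 × (−183) = −549 kJ

ΔH = −549 kJ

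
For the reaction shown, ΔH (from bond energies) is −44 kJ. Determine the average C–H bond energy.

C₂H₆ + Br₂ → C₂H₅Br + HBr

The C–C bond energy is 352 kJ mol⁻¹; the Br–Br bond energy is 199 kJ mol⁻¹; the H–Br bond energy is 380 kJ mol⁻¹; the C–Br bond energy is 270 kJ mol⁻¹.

D(C–H) ≈ 407 kJ/mol

Let D be the C–H bond energy.
Σ(broken) = 1×199 + 1×352 + 6×D = 551 + 6D
Σ(formed) = 1×270 + 1×352 + 5×D + 1×380 = 1002 + 5D
ΔH = Σ(broken) − Σ(formed) = (551 + 6D) − (1002 + 5D) = −451 + D
Setting this equal to −44 kJ gives D = 407 kJ/mol.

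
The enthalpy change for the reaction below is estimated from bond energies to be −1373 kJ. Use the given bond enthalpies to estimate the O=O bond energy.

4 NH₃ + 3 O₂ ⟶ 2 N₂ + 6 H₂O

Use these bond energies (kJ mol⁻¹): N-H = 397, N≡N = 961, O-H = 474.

D(O=O) ≈ 491 kJ/mol

Let D be the O=O bond energy.
Σ(broken) = 12×397 + 3×D = 4764 + 3D
Σ(formed) = 2×961 + 12×474 = 7610
ΔH = Σ(broken) − Σ(formed) = (4764 + 3D) − (7610) = −2846 + 3D
Setting this equal to −1373 kJ gives 3D = 1473, so D = 491 kJ/mol.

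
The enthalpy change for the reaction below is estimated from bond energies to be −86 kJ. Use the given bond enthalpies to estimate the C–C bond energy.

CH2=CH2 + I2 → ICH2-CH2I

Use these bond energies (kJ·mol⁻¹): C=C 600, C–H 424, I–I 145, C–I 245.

D(C–C) ≈ 341 kJ/mol

Let D be the C–C bond energy.
Σ(broken) = 4×424 + 1×600 + 1×145 = 2441
Σ(formed) = 1×D + 4×424 + 2×245 = 2186 + D
ΔH = Σ(broken) − Σ(formed) = (2441) − (2186 + D) = +255 − D
Setting this equal to −86 kJ gives D = 341 kJ/mol.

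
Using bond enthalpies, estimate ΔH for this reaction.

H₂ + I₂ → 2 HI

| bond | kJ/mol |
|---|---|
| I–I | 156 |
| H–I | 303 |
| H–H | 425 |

Bonds broken (reactants):
  H–H: 1 × 425 = 425
  I–I: 1 × 156 = 156
  Σ(broken) = 581 kJ
Bonds formed (products):
  H–I: 2 × 303 = 606
  Σ(formed) = 606 kJ
ΔH = Σ(broken) − Σ(formed) = 581 − 606 = −25 kJ

ΔH ≈ −25 kJ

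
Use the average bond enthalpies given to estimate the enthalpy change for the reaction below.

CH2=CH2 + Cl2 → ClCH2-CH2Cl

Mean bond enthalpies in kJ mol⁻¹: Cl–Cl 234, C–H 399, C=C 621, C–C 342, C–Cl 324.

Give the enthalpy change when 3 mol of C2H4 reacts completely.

ΔH = −405 kJ

Bonds broken (reactants):
  C–H: 4 × 399 = 1596
  C=C: 1 × 621 = 621
  Cl–Cl: 1 × 234 = 234
  Σ(broken) = 2451 kJ
Bonds formed (products):
  C–C: 1 × 342 = 342
  C–Cl: 2 × 324 = 648
  C–H: 4 × 399 = 1596
  Σ(formed) = 2586 kJ
ΔH = Σ(broken) − Σ(formed) = 2451 − 2586 = −135 kJ
For 3× the reaction as written: 3 × (−135) = −405 kJ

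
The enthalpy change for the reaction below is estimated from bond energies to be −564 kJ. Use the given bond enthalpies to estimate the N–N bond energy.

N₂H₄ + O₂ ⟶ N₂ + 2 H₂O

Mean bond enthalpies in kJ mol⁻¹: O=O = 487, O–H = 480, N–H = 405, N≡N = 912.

Let D be the N–N bond energy.
Σ(broken) = 4×405 + 1×D + 1×487 = 2107 + D
Σ(formed) = 1×912 + 4×480 = 2832
ΔH = Σ(broken) − Σ(formed) = (2107 + D) − (2832) = −725 + D
Setting this equal to −564 kJ gives D = 161 kJ/mol.

D(N–N) ≈ 161 kJ/mol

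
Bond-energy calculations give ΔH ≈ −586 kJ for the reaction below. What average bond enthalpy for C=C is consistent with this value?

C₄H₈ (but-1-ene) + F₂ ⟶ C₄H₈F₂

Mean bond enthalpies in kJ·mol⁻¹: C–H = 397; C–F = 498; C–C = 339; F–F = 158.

D(C=C) ≈ 591 kJ/mol

Let D be the C=C bond energy.
Σ(broken) = 2×339 + 8×397 + 1×D + 1×158 = 4012 + D
Σ(formed) = 3×339 + 2×498 + 8×397 = 5189
ΔH = Σ(broken) − Σ(formed) = (4012 + D) − (5189) = −1177 + D
Setting this equal to −586 kJ gives D = 591 kJ/mol.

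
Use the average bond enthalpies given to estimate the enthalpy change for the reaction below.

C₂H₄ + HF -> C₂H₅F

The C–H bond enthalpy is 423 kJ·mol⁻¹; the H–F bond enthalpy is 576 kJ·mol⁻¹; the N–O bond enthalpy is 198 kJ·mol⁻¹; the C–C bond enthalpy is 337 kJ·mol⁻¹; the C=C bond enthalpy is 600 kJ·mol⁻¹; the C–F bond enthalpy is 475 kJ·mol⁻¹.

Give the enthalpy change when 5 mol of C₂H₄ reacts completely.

ΔH = −295 kJ

Bonds broken (reactants):
  C–H: 4 × 423 = 1692
  C=C: 1 × 600 = 600
  H–F: 1 × 576 = 576
  Σ(broken) = 2868 kJ
Bonds formed (products):
  C–C: 1 × 337 = 337
  C–F: 1 × 475 = 475
  C–H: 5 × 423 = 2115
  Σ(formed) = 2927 kJ
ΔH = Σ(broken) − Σ(formed) = 2868 − 2927 = −59 kJ
For 5× the reaction as written: 5 × (−59) = −295 kJ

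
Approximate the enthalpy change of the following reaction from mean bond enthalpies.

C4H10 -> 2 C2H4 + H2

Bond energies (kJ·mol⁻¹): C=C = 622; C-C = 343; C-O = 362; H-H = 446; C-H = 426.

Bonds broken (reactants):
  C-C: 3 × 343 = 1029
  C-H: 10 × 426 = 4260
  Σ(broken) = 5289 kJ
Bonds formed (products):
  C-H: 8 × 426 = 3408
  C=C: 2 × 622 = 1244
  H-H: 1 × 446 = 446
  Σ(formed) = 5098 kJ
ΔH = Σ(broken) − Σ(formed) = 5289 − 5098 = +191 kJ

ΔH ≈ +191 kJ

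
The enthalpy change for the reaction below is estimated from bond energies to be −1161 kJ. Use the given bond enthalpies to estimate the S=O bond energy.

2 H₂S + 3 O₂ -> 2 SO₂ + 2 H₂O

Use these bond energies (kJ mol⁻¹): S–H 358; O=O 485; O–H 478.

D(S=O) ≈ 534 kJ/mol

Let D be the S=O bond energy.
Σ(broken) = 3×485 + 4×358 = 2887
Σ(formed) = 4×478 + 4×D = 1912 + 4D
ΔH = Σ(broken) − Σ(formed) = (2887) − (1912 + 4D) = +975 − 4D
Setting this equal to −1161 kJ gives 4D = 2136, so D = 534 kJ/mol.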